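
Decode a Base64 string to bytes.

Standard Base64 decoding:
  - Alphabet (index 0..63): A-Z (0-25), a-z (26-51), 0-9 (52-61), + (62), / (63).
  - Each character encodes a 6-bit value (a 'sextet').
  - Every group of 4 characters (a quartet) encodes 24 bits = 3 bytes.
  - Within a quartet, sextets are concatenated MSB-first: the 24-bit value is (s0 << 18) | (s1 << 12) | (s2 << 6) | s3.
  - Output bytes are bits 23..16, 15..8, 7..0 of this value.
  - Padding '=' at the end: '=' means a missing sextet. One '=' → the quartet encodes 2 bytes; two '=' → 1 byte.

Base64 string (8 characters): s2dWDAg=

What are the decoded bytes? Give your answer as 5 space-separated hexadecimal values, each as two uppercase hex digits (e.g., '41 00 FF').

Answer: B3 67 56 0C 08

Derivation:
After char 0 ('s'=44): chars_in_quartet=1 acc=0x2C bytes_emitted=0
After char 1 ('2'=54): chars_in_quartet=2 acc=0xB36 bytes_emitted=0
After char 2 ('d'=29): chars_in_quartet=3 acc=0x2CD9D bytes_emitted=0
After char 3 ('W'=22): chars_in_quartet=4 acc=0xB36756 -> emit B3 67 56, reset; bytes_emitted=3
After char 4 ('D'=3): chars_in_quartet=1 acc=0x3 bytes_emitted=3
After char 5 ('A'=0): chars_in_quartet=2 acc=0xC0 bytes_emitted=3
After char 6 ('g'=32): chars_in_quartet=3 acc=0x3020 bytes_emitted=3
Padding '=': partial quartet acc=0x3020 -> emit 0C 08; bytes_emitted=5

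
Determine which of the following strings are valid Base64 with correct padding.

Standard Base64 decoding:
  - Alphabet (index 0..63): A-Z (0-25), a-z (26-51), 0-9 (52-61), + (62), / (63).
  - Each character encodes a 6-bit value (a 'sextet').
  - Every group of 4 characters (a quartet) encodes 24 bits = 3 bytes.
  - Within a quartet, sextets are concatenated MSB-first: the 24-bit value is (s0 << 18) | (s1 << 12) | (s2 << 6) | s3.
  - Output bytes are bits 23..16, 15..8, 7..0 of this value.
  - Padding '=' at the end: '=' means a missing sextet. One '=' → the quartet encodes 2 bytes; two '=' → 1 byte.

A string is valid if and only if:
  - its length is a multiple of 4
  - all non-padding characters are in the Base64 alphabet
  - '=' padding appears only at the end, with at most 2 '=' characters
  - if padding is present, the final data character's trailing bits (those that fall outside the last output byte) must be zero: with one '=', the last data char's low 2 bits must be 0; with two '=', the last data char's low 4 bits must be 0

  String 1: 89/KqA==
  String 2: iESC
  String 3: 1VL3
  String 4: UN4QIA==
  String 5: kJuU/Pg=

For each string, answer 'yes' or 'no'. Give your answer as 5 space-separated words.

Answer: yes yes yes yes yes

Derivation:
String 1: '89/KqA==' → valid
String 2: 'iESC' → valid
String 3: '1VL3' → valid
String 4: 'UN4QIA==' → valid
String 5: 'kJuU/Pg=' → valid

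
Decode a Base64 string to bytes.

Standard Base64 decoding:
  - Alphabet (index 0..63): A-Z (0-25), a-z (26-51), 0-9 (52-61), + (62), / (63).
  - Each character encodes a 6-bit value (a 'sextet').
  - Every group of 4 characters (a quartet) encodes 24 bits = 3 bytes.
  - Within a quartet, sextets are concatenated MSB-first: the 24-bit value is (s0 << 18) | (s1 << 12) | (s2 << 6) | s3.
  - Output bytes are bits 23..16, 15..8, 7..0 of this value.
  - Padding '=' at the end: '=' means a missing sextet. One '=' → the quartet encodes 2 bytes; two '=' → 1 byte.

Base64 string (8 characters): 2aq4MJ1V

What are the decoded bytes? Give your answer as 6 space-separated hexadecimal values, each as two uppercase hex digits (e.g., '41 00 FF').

After char 0 ('2'=54): chars_in_quartet=1 acc=0x36 bytes_emitted=0
After char 1 ('a'=26): chars_in_quartet=2 acc=0xD9A bytes_emitted=0
After char 2 ('q'=42): chars_in_quartet=3 acc=0x366AA bytes_emitted=0
After char 3 ('4'=56): chars_in_quartet=4 acc=0xD9AAB8 -> emit D9 AA B8, reset; bytes_emitted=3
After char 4 ('M'=12): chars_in_quartet=1 acc=0xC bytes_emitted=3
After char 5 ('J'=9): chars_in_quartet=2 acc=0x309 bytes_emitted=3
After char 6 ('1'=53): chars_in_quartet=3 acc=0xC275 bytes_emitted=3
After char 7 ('V'=21): chars_in_quartet=4 acc=0x309D55 -> emit 30 9D 55, reset; bytes_emitted=6

Answer: D9 AA B8 30 9D 55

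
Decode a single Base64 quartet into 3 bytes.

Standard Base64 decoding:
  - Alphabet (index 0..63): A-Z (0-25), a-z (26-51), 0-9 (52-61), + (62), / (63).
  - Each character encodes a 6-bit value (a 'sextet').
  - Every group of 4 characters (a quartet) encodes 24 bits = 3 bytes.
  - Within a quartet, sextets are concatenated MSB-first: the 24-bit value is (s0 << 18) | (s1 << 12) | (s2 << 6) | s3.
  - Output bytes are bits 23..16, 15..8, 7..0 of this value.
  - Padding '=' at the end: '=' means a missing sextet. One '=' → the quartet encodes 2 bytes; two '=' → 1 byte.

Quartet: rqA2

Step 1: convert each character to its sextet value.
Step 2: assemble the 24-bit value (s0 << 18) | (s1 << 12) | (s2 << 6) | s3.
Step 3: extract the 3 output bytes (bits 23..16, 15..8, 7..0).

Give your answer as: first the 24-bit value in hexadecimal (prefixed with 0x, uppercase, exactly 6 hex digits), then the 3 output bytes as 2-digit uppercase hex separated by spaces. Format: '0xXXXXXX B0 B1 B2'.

Answer: 0xAEA036 AE A0 36

Derivation:
Sextets: r=43, q=42, A=0, 2=54
24-bit: (43<<18) | (42<<12) | (0<<6) | 54
      = 0xAC0000 | 0x02A000 | 0x000000 | 0x000036
      = 0xAEA036
Bytes: (v>>16)&0xFF=AE, (v>>8)&0xFF=A0, v&0xFF=36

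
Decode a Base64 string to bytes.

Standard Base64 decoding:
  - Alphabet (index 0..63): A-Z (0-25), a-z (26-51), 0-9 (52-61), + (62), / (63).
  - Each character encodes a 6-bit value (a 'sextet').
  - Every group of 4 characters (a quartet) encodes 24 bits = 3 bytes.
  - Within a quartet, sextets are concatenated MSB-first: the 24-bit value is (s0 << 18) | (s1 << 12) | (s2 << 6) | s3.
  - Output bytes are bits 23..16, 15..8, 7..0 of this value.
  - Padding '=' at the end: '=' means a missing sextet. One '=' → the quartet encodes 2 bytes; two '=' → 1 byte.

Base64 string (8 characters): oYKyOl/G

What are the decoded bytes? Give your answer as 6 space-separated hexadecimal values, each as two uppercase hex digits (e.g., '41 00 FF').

Answer: A1 82 B2 3A 5F C6

Derivation:
After char 0 ('o'=40): chars_in_quartet=1 acc=0x28 bytes_emitted=0
After char 1 ('Y'=24): chars_in_quartet=2 acc=0xA18 bytes_emitted=0
After char 2 ('K'=10): chars_in_quartet=3 acc=0x2860A bytes_emitted=0
After char 3 ('y'=50): chars_in_quartet=4 acc=0xA182B2 -> emit A1 82 B2, reset; bytes_emitted=3
After char 4 ('O'=14): chars_in_quartet=1 acc=0xE bytes_emitted=3
After char 5 ('l'=37): chars_in_quartet=2 acc=0x3A5 bytes_emitted=3
After char 6 ('/'=63): chars_in_quartet=3 acc=0xE97F bytes_emitted=3
After char 7 ('G'=6): chars_in_quartet=4 acc=0x3A5FC6 -> emit 3A 5F C6, reset; bytes_emitted=6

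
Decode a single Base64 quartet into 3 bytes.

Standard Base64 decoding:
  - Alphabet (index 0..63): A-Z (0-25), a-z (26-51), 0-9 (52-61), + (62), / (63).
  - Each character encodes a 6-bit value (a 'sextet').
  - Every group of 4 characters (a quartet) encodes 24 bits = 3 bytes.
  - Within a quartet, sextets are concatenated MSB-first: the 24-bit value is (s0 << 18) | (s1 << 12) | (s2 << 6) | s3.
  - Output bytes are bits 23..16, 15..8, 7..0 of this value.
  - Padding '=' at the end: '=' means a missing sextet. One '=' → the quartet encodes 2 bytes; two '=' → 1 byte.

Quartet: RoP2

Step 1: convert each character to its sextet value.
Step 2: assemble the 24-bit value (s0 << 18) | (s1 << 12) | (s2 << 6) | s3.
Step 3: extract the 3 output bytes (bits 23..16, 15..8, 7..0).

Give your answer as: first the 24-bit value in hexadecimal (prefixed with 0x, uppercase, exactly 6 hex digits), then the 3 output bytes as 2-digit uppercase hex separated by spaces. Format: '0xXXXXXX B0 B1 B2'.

Answer: 0x4683F6 46 83 F6

Derivation:
Sextets: R=17, o=40, P=15, 2=54
24-bit: (17<<18) | (40<<12) | (15<<6) | 54
      = 0x440000 | 0x028000 | 0x0003C0 | 0x000036
      = 0x4683F6
Bytes: (v>>16)&0xFF=46, (v>>8)&0xFF=83, v&0xFF=F6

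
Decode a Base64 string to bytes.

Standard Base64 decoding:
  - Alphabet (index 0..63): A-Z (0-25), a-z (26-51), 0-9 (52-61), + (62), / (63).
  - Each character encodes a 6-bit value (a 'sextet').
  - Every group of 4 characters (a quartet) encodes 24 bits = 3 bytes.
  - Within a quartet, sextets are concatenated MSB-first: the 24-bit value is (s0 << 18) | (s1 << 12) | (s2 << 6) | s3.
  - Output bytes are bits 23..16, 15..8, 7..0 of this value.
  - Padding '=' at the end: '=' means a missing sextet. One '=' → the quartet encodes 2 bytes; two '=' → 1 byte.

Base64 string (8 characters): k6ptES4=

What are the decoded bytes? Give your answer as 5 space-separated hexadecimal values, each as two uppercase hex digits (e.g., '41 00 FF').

After char 0 ('k'=36): chars_in_quartet=1 acc=0x24 bytes_emitted=0
After char 1 ('6'=58): chars_in_quartet=2 acc=0x93A bytes_emitted=0
After char 2 ('p'=41): chars_in_quartet=3 acc=0x24EA9 bytes_emitted=0
After char 3 ('t'=45): chars_in_quartet=4 acc=0x93AA6D -> emit 93 AA 6D, reset; bytes_emitted=3
After char 4 ('E'=4): chars_in_quartet=1 acc=0x4 bytes_emitted=3
After char 5 ('S'=18): chars_in_quartet=2 acc=0x112 bytes_emitted=3
After char 6 ('4'=56): chars_in_quartet=3 acc=0x44B8 bytes_emitted=3
Padding '=': partial quartet acc=0x44B8 -> emit 11 2E; bytes_emitted=5

Answer: 93 AA 6D 11 2E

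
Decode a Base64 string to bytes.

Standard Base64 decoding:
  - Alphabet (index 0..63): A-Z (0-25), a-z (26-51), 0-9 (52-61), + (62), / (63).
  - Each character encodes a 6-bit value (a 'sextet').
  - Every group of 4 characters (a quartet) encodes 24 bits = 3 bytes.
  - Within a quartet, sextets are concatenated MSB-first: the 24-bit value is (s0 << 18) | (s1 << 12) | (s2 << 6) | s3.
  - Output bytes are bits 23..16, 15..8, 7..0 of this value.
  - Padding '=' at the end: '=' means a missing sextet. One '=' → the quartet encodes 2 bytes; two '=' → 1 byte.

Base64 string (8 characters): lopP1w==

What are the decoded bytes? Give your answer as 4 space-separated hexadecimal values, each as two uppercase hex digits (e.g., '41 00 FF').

After char 0 ('l'=37): chars_in_quartet=1 acc=0x25 bytes_emitted=0
After char 1 ('o'=40): chars_in_quartet=2 acc=0x968 bytes_emitted=0
After char 2 ('p'=41): chars_in_quartet=3 acc=0x25A29 bytes_emitted=0
After char 3 ('P'=15): chars_in_quartet=4 acc=0x968A4F -> emit 96 8A 4F, reset; bytes_emitted=3
After char 4 ('1'=53): chars_in_quartet=1 acc=0x35 bytes_emitted=3
After char 5 ('w'=48): chars_in_quartet=2 acc=0xD70 bytes_emitted=3
Padding '==': partial quartet acc=0xD70 -> emit D7; bytes_emitted=4

Answer: 96 8A 4F D7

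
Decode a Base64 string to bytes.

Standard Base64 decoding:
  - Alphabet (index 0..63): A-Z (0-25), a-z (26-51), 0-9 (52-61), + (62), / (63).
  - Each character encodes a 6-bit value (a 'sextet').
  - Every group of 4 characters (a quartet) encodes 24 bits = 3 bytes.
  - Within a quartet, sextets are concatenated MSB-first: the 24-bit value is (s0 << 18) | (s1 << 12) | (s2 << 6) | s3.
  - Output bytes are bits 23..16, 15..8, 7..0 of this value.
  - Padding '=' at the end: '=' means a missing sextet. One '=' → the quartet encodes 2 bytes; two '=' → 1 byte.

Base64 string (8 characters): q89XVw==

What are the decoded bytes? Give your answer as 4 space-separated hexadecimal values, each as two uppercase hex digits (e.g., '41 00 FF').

After char 0 ('q'=42): chars_in_quartet=1 acc=0x2A bytes_emitted=0
After char 1 ('8'=60): chars_in_quartet=2 acc=0xABC bytes_emitted=0
After char 2 ('9'=61): chars_in_quartet=3 acc=0x2AF3D bytes_emitted=0
After char 3 ('X'=23): chars_in_quartet=4 acc=0xABCF57 -> emit AB CF 57, reset; bytes_emitted=3
After char 4 ('V'=21): chars_in_quartet=1 acc=0x15 bytes_emitted=3
After char 5 ('w'=48): chars_in_quartet=2 acc=0x570 bytes_emitted=3
Padding '==': partial quartet acc=0x570 -> emit 57; bytes_emitted=4

Answer: AB CF 57 57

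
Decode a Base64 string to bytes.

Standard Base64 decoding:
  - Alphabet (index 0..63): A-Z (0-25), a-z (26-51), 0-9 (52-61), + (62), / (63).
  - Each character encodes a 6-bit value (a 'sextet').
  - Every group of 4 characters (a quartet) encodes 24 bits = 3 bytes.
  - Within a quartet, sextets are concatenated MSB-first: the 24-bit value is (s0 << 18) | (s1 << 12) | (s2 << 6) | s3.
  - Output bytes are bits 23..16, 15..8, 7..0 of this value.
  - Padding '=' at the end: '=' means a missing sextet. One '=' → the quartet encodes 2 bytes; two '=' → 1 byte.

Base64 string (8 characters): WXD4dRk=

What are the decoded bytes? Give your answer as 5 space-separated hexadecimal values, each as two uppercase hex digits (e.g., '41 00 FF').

Answer: 59 70 F8 75 19

Derivation:
After char 0 ('W'=22): chars_in_quartet=1 acc=0x16 bytes_emitted=0
After char 1 ('X'=23): chars_in_quartet=2 acc=0x597 bytes_emitted=0
After char 2 ('D'=3): chars_in_quartet=3 acc=0x165C3 bytes_emitted=0
After char 3 ('4'=56): chars_in_quartet=4 acc=0x5970F8 -> emit 59 70 F8, reset; bytes_emitted=3
After char 4 ('d'=29): chars_in_quartet=1 acc=0x1D bytes_emitted=3
After char 5 ('R'=17): chars_in_quartet=2 acc=0x751 bytes_emitted=3
After char 6 ('k'=36): chars_in_quartet=3 acc=0x1D464 bytes_emitted=3
Padding '=': partial quartet acc=0x1D464 -> emit 75 19; bytes_emitted=5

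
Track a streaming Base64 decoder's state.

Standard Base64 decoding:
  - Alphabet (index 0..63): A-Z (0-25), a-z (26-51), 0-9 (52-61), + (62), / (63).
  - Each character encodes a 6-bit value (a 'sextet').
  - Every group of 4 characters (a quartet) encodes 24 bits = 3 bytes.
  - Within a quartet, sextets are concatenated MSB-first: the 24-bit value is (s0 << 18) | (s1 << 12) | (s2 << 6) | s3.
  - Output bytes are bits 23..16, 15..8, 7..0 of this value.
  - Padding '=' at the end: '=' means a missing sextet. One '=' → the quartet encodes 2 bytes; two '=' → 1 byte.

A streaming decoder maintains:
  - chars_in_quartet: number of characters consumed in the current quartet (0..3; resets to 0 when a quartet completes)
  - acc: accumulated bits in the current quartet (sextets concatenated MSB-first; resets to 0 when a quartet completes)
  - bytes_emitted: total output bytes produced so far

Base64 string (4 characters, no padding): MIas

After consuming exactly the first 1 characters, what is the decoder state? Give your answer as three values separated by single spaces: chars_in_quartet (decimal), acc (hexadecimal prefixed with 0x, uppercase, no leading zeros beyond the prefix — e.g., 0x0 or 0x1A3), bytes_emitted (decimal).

Answer: 1 0xC 0

Derivation:
After char 0 ('M'=12): chars_in_quartet=1 acc=0xC bytes_emitted=0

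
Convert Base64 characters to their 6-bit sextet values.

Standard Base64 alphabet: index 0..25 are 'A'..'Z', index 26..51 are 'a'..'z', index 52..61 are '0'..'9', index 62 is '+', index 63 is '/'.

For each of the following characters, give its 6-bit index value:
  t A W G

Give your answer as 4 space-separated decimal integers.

Answer: 45 0 22 6

Derivation:
't': a..z range, 26 + ord('t') − ord('a') = 45
'A': A..Z range, ord('A') − ord('A') = 0
'W': A..Z range, ord('W') − ord('A') = 22
'G': A..Z range, ord('G') − ord('A') = 6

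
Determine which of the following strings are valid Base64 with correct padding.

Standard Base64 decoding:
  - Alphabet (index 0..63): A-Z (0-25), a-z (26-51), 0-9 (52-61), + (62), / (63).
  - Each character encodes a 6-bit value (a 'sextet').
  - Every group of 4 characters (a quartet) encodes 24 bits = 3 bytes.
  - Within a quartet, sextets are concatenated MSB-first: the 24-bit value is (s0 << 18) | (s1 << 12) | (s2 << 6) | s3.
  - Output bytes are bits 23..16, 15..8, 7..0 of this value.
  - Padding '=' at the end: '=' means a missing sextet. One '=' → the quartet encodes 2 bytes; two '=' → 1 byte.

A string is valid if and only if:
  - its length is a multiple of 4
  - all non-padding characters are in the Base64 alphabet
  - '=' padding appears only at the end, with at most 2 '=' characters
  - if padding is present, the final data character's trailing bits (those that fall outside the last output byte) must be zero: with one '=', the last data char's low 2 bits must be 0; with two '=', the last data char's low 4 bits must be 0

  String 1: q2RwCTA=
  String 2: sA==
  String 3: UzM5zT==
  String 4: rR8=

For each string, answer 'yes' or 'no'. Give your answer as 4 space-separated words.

String 1: 'q2RwCTA=' → valid
String 2: 'sA==' → valid
String 3: 'UzM5zT==' → invalid (bad trailing bits)
String 4: 'rR8=' → valid

Answer: yes yes no yes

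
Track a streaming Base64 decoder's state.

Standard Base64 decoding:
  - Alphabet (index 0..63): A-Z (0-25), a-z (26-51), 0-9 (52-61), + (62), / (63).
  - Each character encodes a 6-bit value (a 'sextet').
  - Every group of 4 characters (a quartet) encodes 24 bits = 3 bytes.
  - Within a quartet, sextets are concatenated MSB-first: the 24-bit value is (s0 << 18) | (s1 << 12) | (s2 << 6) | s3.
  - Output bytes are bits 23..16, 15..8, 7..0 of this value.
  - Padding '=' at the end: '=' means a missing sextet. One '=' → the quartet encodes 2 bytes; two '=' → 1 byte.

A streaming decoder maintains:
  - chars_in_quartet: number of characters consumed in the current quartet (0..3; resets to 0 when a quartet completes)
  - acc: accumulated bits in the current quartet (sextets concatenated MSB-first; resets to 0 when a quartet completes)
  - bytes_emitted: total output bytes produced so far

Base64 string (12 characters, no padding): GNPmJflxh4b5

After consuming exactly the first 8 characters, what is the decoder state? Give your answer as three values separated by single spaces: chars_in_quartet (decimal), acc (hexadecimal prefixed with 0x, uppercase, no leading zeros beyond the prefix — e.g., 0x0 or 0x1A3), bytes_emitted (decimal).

Answer: 0 0x0 6

Derivation:
After char 0 ('G'=6): chars_in_quartet=1 acc=0x6 bytes_emitted=0
After char 1 ('N'=13): chars_in_quartet=2 acc=0x18D bytes_emitted=0
After char 2 ('P'=15): chars_in_quartet=3 acc=0x634F bytes_emitted=0
After char 3 ('m'=38): chars_in_quartet=4 acc=0x18D3E6 -> emit 18 D3 E6, reset; bytes_emitted=3
After char 4 ('J'=9): chars_in_quartet=1 acc=0x9 bytes_emitted=3
After char 5 ('f'=31): chars_in_quartet=2 acc=0x25F bytes_emitted=3
After char 6 ('l'=37): chars_in_quartet=3 acc=0x97E5 bytes_emitted=3
After char 7 ('x'=49): chars_in_quartet=4 acc=0x25F971 -> emit 25 F9 71, reset; bytes_emitted=6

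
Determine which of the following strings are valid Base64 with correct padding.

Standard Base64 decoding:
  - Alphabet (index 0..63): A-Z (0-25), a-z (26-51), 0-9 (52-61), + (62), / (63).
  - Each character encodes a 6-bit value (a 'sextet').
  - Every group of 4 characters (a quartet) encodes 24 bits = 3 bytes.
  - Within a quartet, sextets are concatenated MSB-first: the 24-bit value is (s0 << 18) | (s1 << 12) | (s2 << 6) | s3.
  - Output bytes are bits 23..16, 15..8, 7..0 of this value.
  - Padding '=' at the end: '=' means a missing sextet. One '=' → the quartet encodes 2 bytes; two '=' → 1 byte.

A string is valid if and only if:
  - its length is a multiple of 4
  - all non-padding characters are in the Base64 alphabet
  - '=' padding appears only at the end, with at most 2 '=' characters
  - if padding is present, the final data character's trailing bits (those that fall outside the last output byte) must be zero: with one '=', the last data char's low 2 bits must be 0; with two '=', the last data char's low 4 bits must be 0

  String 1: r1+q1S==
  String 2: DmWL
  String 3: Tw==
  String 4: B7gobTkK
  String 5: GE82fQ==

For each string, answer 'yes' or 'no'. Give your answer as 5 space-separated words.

Answer: no yes yes yes yes

Derivation:
String 1: 'r1+q1S==' → invalid (bad trailing bits)
String 2: 'DmWL' → valid
String 3: 'Tw==' → valid
String 4: 'B7gobTkK' → valid
String 5: 'GE82fQ==' → valid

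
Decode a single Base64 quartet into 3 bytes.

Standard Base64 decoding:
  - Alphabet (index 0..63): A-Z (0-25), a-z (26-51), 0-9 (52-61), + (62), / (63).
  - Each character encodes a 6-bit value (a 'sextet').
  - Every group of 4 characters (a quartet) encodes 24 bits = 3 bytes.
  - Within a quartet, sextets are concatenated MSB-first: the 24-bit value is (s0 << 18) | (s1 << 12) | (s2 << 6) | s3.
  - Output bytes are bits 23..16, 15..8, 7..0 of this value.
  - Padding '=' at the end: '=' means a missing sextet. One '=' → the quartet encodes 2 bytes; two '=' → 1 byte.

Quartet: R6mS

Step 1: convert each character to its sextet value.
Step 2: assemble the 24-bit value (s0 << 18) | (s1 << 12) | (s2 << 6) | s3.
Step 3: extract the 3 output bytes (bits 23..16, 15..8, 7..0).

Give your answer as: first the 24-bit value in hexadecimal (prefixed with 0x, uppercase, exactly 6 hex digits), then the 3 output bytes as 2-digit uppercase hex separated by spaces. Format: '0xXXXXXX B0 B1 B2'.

Sextets: R=17, 6=58, m=38, S=18
24-bit: (17<<18) | (58<<12) | (38<<6) | 18
      = 0x440000 | 0x03A000 | 0x000980 | 0x000012
      = 0x47A992
Bytes: (v>>16)&0xFF=47, (v>>8)&0xFF=A9, v&0xFF=92

Answer: 0x47A992 47 A9 92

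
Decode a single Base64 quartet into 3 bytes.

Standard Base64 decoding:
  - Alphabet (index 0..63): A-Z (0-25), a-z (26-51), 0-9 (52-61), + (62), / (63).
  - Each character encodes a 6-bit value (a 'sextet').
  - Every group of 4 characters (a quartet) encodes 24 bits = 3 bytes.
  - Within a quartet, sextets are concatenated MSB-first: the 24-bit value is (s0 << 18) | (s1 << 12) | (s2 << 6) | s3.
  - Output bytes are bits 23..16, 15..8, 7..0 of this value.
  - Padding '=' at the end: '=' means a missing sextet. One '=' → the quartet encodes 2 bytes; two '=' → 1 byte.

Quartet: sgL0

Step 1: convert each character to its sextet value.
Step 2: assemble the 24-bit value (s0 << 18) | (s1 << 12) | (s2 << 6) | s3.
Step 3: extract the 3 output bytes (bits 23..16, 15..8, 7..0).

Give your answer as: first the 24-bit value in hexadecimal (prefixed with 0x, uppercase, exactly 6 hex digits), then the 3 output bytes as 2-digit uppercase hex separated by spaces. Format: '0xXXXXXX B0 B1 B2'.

Answer: 0xB202F4 B2 02 F4

Derivation:
Sextets: s=44, g=32, L=11, 0=52
24-bit: (44<<18) | (32<<12) | (11<<6) | 52
      = 0xB00000 | 0x020000 | 0x0002C0 | 0x000034
      = 0xB202F4
Bytes: (v>>16)&0xFF=B2, (v>>8)&0xFF=02, v&0xFF=F4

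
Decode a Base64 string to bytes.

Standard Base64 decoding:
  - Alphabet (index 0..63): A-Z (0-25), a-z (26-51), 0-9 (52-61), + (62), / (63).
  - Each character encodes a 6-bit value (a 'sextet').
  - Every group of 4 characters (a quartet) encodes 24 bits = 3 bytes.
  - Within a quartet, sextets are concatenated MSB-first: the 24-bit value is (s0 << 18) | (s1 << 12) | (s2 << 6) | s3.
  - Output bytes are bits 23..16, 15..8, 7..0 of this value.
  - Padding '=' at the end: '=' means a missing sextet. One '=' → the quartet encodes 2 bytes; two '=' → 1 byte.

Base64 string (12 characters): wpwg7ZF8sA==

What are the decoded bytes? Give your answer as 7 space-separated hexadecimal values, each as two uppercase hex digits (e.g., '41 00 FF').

Answer: C2 9C 20 ED 91 7C B0

Derivation:
After char 0 ('w'=48): chars_in_quartet=1 acc=0x30 bytes_emitted=0
After char 1 ('p'=41): chars_in_quartet=2 acc=0xC29 bytes_emitted=0
After char 2 ('w'=48): chars_in_quartet=3 acc=0x30A70 bytes_emitted=0
After char 3 ('g'=32): chars_in_quartet=4 acc=0xC29C20 -> emit C2 9C 20, reset; bytes_emitted=3
After char 4 ('7'=59): chars_in_quartet=1 acc=0x3B bytes_emitted=3
After char 5 ('Z'=25): chars_in_quartet=2 acc=0xED9 bytes_emitted=3
After char 6 ('F'=5): chars_in_quartet=3 acc=0x3B645 bytes_emitted=3
After char 7 ('8'=60): chars_in_quartet=4 acc=0xED917C -> emit ED 91 7C, reset; bytes_emitted=6
After char 8 ('s'=44): chars_in_quartet=1 acc=0x2C bytes_emitted=6
After char 9 ('A'=0): chars_in_quartet=2 acc=0xB00 bytes_emitted=6
Padding '==': partial quartet acc=0xB00 -> emit B0; bytes_emitted=7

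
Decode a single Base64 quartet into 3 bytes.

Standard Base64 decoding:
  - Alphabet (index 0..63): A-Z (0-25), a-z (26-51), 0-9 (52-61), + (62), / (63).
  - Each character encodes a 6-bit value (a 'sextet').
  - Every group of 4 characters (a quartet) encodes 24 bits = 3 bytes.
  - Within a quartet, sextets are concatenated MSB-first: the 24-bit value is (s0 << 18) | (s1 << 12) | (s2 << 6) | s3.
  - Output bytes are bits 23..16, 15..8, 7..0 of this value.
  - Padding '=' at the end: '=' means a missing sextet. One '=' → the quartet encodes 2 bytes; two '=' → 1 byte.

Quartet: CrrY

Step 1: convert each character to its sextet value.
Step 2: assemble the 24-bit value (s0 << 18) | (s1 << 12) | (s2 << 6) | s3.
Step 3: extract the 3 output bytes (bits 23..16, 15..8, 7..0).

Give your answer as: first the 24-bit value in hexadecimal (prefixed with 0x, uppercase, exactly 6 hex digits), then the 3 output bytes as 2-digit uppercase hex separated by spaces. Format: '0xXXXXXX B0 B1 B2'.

Sextets: C=2, r=43, r=43, Y=24
24-bit: (2<<18) | (43<<12) | (43<<6) | 24
      = 0x080000 | 0x02B000 | 0x000AC0 | 0x000018
      = 0x0ABAD8
Bytes: (v>>16)&0xFF=0A, (v>>8)&0xFF=BA, v&0xFF=D8

Answer: 0x0ABAD8 0A BA D8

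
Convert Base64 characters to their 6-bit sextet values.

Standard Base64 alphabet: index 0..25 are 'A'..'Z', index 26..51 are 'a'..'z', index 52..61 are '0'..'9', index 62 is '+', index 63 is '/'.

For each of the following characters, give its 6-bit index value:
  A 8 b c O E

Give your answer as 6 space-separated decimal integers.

Answer: 0 60 27 28 14 4

Derivation:
'A': A..Z range, ord('A') − ord('A') = 0
'8': 0..9 range, 52 + ord('8') − ord('0') = 60
'b': a..z range, 26 + ord('b') − ord('a') = 27
'c': a..z range, 26 + ord('c') − ord('a') = 28
'O': A..Z range, ord('O') − ord('A') = 14
'E': A..Z range, ord('E') − ord('A') = 4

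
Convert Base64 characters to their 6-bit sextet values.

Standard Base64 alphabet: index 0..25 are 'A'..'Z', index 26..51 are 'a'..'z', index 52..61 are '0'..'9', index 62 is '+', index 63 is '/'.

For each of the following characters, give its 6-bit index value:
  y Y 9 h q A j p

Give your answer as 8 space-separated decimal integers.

Answer: 50 24 61 33 42 0 35 41

Derivation:
'y': a..z range, 26 + ord('y') − ord('a') = 50
'Y': A..Z range, ord('Y') − ord('A') = 24
'9': 0..9 range, 52 + ord('9') − ord('0') = 61
'h': a..z range, 26 + ord('h') − ord('a') = 33
'q': a..z range, 26 + ord('q') − ord('a') = 42
'A': A..Z range, ord('A') − ord('A') = 0
'j': a..z range, 26 + ord('j') − ord('a') = 35
'p': a..z range, 26 + ord('p') − ord('a') = 41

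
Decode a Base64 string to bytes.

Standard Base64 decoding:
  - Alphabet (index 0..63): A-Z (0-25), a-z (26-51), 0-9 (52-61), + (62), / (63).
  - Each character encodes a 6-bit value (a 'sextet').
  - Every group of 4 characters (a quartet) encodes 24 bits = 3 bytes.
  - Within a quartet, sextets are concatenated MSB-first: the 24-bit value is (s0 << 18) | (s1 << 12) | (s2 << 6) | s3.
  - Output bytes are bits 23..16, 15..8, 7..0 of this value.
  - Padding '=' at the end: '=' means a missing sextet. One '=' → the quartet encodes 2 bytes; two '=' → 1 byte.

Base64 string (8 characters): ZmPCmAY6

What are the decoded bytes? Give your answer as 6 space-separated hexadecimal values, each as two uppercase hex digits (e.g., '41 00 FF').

After char 0 ('Z'=25): chars_in_quartet=1 acc=0x19 bytes_emitted=0
After char 1 ('m'=38): chars_in_quartet=2 acc=0x666 bytes_emitted=0
After char 2 ('P'=15): chars_in_quartet=3 acc=0x1998F bytes_emitted=0
After char 3 ('C'=2): chars_in_quartet=4 acc=0x6663C2 -> emit 66 63 C2, reset; bytes_emitted=3
After char 4 ('m'=38): chars_in_quartet=1 acc=0x26 bytes_emitted=3
After char 5 ('A'=0): chars_in_quartet=2 acc=0x980 bytes_emitted=3
After char 6 ('Y'=24): chars_in_quartet=3 acc=0x26018 bytes_emitted=3
After char 7 ('6'=58): chars_in_quartet=4 acc=0x98063A -> emit 98 06 3A, reset; bytes_emitted=6

Answer: 66 63 C2 98 06 3A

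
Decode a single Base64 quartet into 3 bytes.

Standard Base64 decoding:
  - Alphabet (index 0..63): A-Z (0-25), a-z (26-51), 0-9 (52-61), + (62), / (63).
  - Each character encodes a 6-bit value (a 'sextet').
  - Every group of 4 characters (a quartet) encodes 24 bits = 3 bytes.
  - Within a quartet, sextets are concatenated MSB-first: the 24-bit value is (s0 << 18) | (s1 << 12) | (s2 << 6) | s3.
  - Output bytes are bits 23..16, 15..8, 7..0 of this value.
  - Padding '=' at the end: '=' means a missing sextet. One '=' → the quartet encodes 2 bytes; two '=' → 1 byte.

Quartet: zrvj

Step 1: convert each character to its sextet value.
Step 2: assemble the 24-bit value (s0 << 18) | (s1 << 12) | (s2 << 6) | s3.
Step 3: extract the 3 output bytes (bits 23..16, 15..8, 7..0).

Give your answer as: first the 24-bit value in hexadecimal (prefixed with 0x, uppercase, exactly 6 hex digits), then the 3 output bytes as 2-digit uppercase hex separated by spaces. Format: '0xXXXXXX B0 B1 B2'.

Sextets: z=51, r=43, v=47, j=35
24-bit: (51<<18) | (43<<12) | (47<<6) | 35
      = 0xCC0000 | 0x02B000 | 0x000BC0 | 0x000023
      = 0xCEBBE3
Bytes: (v>>16)&0xFF=CE, (v>>8)&0xFF=BB, v&0xFF=E3

Answer: 0xCEBBE3 CE BB E3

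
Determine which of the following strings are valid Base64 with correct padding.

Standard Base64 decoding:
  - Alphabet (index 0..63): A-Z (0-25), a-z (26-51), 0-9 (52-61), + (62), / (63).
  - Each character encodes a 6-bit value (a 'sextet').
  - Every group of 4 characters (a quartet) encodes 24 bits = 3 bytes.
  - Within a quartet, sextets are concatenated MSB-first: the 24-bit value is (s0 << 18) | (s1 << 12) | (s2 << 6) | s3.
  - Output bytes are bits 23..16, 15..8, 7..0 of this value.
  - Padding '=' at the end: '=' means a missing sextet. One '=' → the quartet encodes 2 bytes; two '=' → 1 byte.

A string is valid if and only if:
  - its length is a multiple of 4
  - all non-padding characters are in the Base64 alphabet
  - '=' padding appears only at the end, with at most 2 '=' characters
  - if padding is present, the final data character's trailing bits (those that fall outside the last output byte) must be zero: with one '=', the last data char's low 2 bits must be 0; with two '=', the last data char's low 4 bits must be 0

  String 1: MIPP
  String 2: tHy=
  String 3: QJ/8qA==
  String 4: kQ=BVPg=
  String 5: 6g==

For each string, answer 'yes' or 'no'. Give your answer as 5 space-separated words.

Answer: yes no yes no yes

Derivation:
String 1: 'MIPP' → valid
String 2: 'tHy=' → invalid (bad trailing bits)
String 3: 'QJ/8qA==' → valid
String 4: 'kQ=BVPg=' → invalid (bad char(s): ['=']; '=' in middle)
String 5: '6g==' → valid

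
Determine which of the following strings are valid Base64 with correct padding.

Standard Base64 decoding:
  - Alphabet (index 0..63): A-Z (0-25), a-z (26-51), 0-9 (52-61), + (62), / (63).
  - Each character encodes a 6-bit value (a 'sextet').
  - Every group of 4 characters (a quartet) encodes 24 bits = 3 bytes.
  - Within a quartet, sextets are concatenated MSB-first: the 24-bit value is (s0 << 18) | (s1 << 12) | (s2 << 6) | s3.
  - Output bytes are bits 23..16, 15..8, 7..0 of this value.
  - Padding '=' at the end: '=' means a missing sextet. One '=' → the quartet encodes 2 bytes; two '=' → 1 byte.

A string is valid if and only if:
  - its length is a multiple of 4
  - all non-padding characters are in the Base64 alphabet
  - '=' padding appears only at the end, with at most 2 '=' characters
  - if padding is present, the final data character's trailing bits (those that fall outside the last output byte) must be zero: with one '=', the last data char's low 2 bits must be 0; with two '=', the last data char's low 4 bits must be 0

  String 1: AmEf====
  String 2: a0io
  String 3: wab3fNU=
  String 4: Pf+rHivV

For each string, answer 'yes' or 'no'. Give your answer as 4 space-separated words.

String 1: 'AmEf====' → invalid (4 pad chars (max 2))
String 2: 'a0io' → valid
String 3: 'wab3fNU=' → valid
String 4: 'Pf+rHivV' → valid

Answer: no yes yes yes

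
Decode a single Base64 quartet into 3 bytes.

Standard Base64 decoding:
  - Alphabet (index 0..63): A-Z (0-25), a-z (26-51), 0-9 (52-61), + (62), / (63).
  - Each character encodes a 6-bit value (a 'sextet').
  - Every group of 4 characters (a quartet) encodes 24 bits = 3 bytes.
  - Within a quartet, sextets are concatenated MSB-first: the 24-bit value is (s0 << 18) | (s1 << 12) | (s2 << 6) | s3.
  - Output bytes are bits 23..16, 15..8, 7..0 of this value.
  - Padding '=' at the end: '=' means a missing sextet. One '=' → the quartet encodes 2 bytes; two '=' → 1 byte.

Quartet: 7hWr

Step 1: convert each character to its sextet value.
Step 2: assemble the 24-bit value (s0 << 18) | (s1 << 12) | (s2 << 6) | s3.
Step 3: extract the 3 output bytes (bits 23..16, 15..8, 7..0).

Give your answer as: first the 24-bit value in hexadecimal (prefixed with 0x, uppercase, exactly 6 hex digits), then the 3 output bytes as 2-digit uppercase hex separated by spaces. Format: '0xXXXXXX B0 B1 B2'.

Sextets: 7=59, h=33, W=22, r=43
24-bit: (59<<18) | (33<<12) | (22<<6) | 43
      = 0xEC0000 | 0x021000 | 0x000580 | 0x00002B
      = 0xEE15AB
Bytes: (v>>16)&0xFF=EE, (v>>8)&0xFF=15, v&0xFF=AB

Answer: 0xEE15AB EE 15 AB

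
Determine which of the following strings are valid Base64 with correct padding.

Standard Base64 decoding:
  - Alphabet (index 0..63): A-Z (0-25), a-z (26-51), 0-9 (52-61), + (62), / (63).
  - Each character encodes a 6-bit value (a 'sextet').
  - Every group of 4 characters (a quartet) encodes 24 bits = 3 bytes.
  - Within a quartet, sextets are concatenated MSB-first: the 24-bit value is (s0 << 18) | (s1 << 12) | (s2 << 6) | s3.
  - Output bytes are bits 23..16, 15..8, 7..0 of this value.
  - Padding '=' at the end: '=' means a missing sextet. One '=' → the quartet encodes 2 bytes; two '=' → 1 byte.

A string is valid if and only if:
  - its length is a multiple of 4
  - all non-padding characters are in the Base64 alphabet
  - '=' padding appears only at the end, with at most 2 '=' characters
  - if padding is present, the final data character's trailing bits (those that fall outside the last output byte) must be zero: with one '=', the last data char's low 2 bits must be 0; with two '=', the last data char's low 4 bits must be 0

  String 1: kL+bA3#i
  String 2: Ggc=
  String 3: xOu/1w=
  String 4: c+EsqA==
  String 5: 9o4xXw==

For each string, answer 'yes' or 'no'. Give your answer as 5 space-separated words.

String 1: 'kL+bA3#i' → invalid (bad char(s): ['#'])
String 2: 'Ggc=' → valid
String 3: 'xOu/1w=' → invalid (len=7 not mult of 4)
String 4: 'c+EsqA==' → valid
String 5: '9o4xXw==' → valid

Answer: no yes no yes yes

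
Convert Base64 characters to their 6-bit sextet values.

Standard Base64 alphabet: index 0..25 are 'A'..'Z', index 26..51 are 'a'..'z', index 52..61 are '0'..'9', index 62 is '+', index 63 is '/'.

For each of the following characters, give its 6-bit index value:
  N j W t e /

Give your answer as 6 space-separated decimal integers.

Answer: 13 35 22 45 30 63

Derivation:
'N': A..Z range, ord('N') − ord('A') = 13
'j': a..z range, 26 + ord('j') − ord('a') = 35
'W': A..Z range, ord('W') − ord('A') = 22
't': a..z range, 26 + ord('t') − ord('a') = 45
'e': a..z range, 26 + ord('e') − ord('a') = 30
'/': index 63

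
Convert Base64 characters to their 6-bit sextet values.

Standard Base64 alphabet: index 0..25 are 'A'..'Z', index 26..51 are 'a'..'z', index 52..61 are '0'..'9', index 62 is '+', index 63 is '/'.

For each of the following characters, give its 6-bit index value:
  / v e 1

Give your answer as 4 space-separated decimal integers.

'/': index 63
'v': a..z range, 26 + ord('v') − ord('a') = 47
'e': a..z range, 26 + ord('e') − ord('a') = 30
'1': 0..9 range, 52 + ord('1') − ord('0') = 53

Answer: 63 47 30 53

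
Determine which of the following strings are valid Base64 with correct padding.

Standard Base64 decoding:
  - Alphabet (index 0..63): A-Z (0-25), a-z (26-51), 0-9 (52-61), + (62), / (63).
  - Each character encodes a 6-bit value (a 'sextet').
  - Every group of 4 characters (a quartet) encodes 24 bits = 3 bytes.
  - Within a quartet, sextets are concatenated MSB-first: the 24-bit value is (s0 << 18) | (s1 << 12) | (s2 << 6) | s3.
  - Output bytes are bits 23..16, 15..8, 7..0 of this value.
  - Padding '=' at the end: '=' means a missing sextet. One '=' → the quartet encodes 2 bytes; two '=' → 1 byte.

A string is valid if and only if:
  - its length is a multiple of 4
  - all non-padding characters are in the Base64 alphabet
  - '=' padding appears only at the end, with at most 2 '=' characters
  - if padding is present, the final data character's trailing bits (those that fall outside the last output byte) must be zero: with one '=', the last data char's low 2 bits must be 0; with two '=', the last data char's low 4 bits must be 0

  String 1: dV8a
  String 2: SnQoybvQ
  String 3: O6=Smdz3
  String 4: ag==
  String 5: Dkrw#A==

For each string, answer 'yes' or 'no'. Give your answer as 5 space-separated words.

String 1: 'dV8a' → valid
String 2: 'SnQoybvQ' → valid
String 3: 'O6=Smdz3' → invalid (bad char(s): ['=']; '=' in middle)
String 4: 'ag==' → valid
String 5: 'Dkrw#A==' → invalid (bad char(s): ['#'])

Answer: yes yes no yes no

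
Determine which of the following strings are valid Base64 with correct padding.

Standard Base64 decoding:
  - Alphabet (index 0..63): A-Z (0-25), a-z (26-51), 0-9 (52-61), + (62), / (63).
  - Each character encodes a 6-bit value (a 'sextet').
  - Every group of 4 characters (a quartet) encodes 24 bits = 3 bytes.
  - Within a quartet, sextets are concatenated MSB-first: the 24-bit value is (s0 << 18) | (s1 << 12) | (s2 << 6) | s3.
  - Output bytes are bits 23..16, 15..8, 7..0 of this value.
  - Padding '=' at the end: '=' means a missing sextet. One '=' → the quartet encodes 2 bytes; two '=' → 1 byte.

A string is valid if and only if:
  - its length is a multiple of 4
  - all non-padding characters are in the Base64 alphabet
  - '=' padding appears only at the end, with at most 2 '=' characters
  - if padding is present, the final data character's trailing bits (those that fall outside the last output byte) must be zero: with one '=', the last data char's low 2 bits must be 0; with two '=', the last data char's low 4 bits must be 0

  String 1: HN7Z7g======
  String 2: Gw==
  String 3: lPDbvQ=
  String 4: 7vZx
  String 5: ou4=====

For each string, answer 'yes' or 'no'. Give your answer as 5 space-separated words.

Answer: no yes no yes no

Derivation:
String 1: 'HN7Z7g======' → invalid (6 pad chars (max 2))
String 2: 'Gw==' → valid
String 3: 'lPDbvQ=' → invalid (len=7 not mult of 4)
String 4: '7vZx' → valid
String 5: 'ou4=====' → invalid (5 pad chars (max 2))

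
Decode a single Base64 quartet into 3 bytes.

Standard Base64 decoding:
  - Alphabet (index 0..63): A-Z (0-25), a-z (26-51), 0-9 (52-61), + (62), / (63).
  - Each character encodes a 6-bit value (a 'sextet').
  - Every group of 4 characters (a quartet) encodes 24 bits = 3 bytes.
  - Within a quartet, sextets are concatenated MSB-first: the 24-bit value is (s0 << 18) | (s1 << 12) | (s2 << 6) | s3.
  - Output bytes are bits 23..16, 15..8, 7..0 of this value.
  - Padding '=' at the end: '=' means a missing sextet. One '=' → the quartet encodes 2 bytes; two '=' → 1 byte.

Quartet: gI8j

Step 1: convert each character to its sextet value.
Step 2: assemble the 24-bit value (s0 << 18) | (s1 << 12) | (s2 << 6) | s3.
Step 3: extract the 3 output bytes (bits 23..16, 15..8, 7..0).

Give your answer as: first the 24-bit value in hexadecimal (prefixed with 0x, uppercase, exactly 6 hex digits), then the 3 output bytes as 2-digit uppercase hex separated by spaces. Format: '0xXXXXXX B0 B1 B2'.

Sextets: g=32, I=8, 8=60, j=35
24-bit: (32<<18) | (8<<12) | (60<<6) | 35
      = 0x800000 | 0x008000 | 0x000F00 | 0x000023
      = 0x808F23
Bytes: (v>>16)&0xFF=80, (v>>8)&0xFF=8F, v&0xFF=23

Answer: 0x808F23 80 8F 23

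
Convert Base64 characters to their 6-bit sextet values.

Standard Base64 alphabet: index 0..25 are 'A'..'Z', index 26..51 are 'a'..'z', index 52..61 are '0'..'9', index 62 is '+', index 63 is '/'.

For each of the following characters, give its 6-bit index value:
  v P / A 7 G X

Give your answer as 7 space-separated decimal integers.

'v': a..z range, 26 + ord('v') − ord('a') = 47
'P': A..Z range, ord('P') − ord('A') = 15
'/': index 63
'A': A..Z range, ord('A') − ord('A') = 0
'7': 0..9 range, 52 + ord('7') − ord('0') = 59
'G': A..Z range, ord('G') − ord('A') = 6
'X': A..Z range, ord('X') − ord('A') = 23

Answer: 47 15 63 0 59 6 23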